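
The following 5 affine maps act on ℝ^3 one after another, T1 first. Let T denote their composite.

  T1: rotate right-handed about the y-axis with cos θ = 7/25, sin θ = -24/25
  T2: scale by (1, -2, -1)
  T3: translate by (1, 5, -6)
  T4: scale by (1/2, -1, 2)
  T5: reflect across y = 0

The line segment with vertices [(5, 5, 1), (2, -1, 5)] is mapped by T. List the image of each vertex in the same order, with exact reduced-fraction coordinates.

image vertices: (18/25, -5, -554/25), (-81/50, 7, -466/25)

T1 rotate right-handed about the y-axis with cos θ = 7/25, sin θ = -24/25: (5, 5, 1) → (11/25, 5, 127/25); (2, -1, 5) → (-106/25, -1, 83/25)
T2 scale by (1, -2, -1): (11/25, 5, 127/25) → (11/25, -10, -127/25); (-106/25, -1, 83/25) → (-106/25, 2, -83/25)
T3 translate by (1, 5, -6): (11/25, -10, -127/25) → (36/25, -5, -277/25); (-106/25, 2, -83/25) → (-81/25, 7, -233/25)
T4 scale by (1/2, -1, 2): (36/25, -5, -277/25) → (18/25, 5, -554/25); (-81/25, 7, -233/25) → (-81/50, -7, -466/25)
T5 reflect across y = 0: (18/25, 5, -554/25) → (18/25, -5, -554/25); (-81/50, -7, -466/25) → (-81/50, 7, -466/25)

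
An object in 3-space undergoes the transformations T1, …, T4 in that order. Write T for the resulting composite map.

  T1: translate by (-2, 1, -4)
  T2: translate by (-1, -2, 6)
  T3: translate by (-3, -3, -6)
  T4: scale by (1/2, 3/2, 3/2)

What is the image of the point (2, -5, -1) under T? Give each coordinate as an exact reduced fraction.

T(p) = (-2, -27/2, -15/2)

T1 translate by (-2, 1, -4): (2, -5, -1) → (0, -4, -5)
T2 translate by (-1, -2, 6): (0, -4, -5) → (-1, -6, 1)
T3 translate by (-3, -3, -6): (-1, -6, 1) → (-4, -9, -5)
T4 scale by (1/2, 3/2, 3/2): (-4, -9, -5) → (-2, -27/2, -15/2)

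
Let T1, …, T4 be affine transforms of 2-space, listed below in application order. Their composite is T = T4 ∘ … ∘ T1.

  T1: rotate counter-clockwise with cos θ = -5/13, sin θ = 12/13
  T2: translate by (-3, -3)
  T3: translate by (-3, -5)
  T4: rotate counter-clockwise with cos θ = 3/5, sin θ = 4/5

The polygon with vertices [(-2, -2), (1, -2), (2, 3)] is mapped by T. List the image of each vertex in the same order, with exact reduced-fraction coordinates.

T1 rotate counter-clockwise with cos θ = -5/13, sin θ = 12/13: (-2, -2) → (34/13, -14/13); (1, -2) → (19/13, 22/13); (2, 3) → (-46/13, 9/13)
T2 translate by (-3, -3): (34/13, -14/13) → (-5/13, -53/13); (19/13, 22/13) → (-20/13, -17/13); (-46/13, 9/13) → (-85/13, -30/13)
T3 translate by (-3, -5): (-5/13, -53/13) → (-44/13, -118/13); (-20/13, -17/13) → (-59/13, -82/13); (-85/13, -30/13) → (-124/13, -95/13)
T4 rotate counter-clockwise with cos θ = 3/5, sin θ = 4/5: (-44/13, -118/13) → (68/13, -106/13); (-59/13, -82/13) → (151/65, -482/65); (-124/13, -95/13) → (8/65, -781/65)

image vertices: (68/13, -106/13), (151/65, -482/65), (8/65, -781/65)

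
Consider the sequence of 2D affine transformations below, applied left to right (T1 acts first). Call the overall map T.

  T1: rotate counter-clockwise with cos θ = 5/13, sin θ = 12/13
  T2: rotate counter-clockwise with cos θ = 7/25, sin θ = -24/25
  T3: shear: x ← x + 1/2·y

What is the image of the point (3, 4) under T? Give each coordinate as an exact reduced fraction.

T1 rotate counter-clockwise with cos θ = 5/13, sin θ = 12/13: (3, 4) → (-33/13, 56/13)
T2 rotate counter-clockwise with cos θ = 7/25, sin θ = -24/25: (-33/13, 56/13) → (1113/325, 1184/325)
T3 shear: x ← x + 1/2·y: (1113/325, 1184/325) → (341/65, 1184/325)

T(p) = (341/65, 1184/325)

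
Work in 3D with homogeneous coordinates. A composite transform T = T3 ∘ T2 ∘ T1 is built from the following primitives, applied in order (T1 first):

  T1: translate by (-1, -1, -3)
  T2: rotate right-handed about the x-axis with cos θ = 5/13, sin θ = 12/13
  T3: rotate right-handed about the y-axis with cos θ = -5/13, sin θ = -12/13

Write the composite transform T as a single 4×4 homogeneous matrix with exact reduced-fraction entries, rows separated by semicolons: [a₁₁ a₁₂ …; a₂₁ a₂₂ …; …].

T1 = [1 0 0 -1; 0 1 0 -1; 0 0 1 -3; 0 0 0 1]
T2·T1 = [1 0 0 -1; 0 5/13 -12/13 31/13; 0 12/13 5/13 -27/13; 0 0 0 1]
T3·…·T1 = [-5/13 -144/169 -60/169 389/169; 0 5/13 -12/13 31/13; 12/13 -60/169 -25/169 -21/169; 0 0 0 1]

T = [-5/13 -144/169 -60/169 389/169; 0 5/13 -12/13 31/13; 12/13 -60/169 -25/169 -21/169; 0 0 0 1]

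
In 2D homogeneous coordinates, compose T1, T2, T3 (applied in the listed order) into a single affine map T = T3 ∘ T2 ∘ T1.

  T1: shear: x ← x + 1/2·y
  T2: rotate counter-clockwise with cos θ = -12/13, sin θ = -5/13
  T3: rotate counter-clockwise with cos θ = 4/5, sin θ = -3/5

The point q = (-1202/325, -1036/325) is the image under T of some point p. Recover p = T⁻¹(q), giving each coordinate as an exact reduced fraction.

T1 = [1 1/2 0; 0 1 0; 0 0 1]
T2·T1 = [-12/13 -1/13 0; -5/13 -29/26 0; 0 0 1]
T3·…·T1 = [-63/65 -19/26 0; 16/65 -11/13 0; 0 0 1]
det M = 1; M⁻¹ = [-11/13 19/26 0; -16/65 -63/65 0; 0 0 1]
M⁻¹ · (-1202/325, -1036/325)ᵀ = (4/5, 4)ᵀ

p = (4/5, 4)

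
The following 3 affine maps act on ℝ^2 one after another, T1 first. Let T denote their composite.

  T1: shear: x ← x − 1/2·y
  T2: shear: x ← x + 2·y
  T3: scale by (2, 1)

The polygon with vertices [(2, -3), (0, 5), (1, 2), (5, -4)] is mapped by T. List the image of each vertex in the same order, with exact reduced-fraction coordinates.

T1 shear: x ← x − 1/2·y: (2, -3) → (7/2, -3); (0, 5) → (-5/2, 5); (1, 2) → (0, 2); (5, -4) → (7, -4)
T2 shear: x ← x + 2·y: (7/2, -3) → (-5/2, -3); (-5/2, 5) → (15/2, 5); (0, 2) → (4, 2); (7, -4) → (-1, -4)
T3 scale by (2, 1): (-5/2, -3) → (-5, -3); (15/2, 5) → (15, 5); (4, 2) → (8, 2); (-1, -4) → (-2, -4)

image vertices: (-5, -3), (15, 5), (8, 2), (-2, -4)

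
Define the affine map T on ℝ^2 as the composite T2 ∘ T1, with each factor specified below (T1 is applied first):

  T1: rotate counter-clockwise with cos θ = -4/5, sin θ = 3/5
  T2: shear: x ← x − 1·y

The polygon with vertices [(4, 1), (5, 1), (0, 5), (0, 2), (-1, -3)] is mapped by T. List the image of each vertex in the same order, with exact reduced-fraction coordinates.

T1 rotate counter-clockwise with cos θ = -4/5, sin θ = 3/5: (4, 1) → (-19/5, 8/5); (5, 1) → (-23/5, 11/5); (0, 5) → (-3, -4); (0, 2) → (-6/5, -8/5); (-1, -3) → (13/5, 9/5)
T2 shear: x ← x − 1·y: (-19/5, 8/5) → (-27/5, 8/5); (-23/5, 11/5) → (-34/5, 11/5); (-3, -4) → (1, -4); (-6/5, -8/5) → (2/5, -8/5); (13/5, 9/5) → (4/5, 9/5)

image vertices: (-27/5, 8/5), (-34/5, 11/5), (1, -4), (2/5, -8/5), (4/5, 9/5)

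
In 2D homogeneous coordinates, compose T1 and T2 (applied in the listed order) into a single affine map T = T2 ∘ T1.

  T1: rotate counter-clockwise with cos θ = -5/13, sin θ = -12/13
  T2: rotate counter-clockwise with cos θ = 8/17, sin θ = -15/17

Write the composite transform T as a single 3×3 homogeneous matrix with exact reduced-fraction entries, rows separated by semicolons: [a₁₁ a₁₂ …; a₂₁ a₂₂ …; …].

T = [-220/221 21/221 0; -21/221 -220/221 0; 0 0 1]

T1 = [-5/13 12/13 0; -12/13 -5/13 0; 0 0 1]
T2·T1 = [-220/221 21/221 0; -21/221 -220/221 0; 0 0 1]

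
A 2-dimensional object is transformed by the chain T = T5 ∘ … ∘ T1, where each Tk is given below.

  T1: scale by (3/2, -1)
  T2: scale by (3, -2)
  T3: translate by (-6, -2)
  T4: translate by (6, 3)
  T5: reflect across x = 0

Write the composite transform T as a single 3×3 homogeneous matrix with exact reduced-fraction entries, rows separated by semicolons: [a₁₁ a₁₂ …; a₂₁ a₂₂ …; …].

T1 = [3/2 0 0; 0 -1 0; 0 0 1]
T2·T1 = [9/2 0 0; 0 2 0; 0 0 1]
T3·…·T1 = [9/2 0 -6; 0 2 -2; 0 0 1]
T4·…·T1 = [9/2 0 0; 0 2 1; 0 0 1]
T5·…·T1 = [-9/2 0 0; 0 2 1; 0 0 1]

T = [-9/2 0 0; 0 2 1; 0 0 1]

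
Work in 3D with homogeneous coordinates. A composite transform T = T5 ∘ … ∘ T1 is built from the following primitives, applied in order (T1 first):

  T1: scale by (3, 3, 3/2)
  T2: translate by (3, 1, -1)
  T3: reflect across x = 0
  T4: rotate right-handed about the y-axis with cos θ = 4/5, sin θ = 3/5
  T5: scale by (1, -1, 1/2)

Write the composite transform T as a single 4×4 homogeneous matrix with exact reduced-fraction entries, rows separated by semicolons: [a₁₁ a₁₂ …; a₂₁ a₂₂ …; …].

T = [-12/5 0 9/10 -3; 0 -3 0 -1; 9/10 0 3/5 1/2; 0 0 0 1]

T1 = [3 0 0 0; 0 3 0 0; 0 0 3/2 0; 0 0 0 1]
T2·T1 = [3 0 0 3; 0 3 0 1; 0 0 3/2 -1; 0 0 0 1]
T3·…·T1 = [-3 0 0 -3; 0 3 0 1; 0 0 3/2 -1; 0 0 0 1]
T4·…·T1 = [-12/5 0 9/10 -3; 0 3 0 1; 9/5 0 6/5 1; 0 0 0 1]
T5·…·T1 = [-12/5 0 9/10 -3; 0 -3 0 -1; 9/10 0 3/5 1/2; 0 0 0 1]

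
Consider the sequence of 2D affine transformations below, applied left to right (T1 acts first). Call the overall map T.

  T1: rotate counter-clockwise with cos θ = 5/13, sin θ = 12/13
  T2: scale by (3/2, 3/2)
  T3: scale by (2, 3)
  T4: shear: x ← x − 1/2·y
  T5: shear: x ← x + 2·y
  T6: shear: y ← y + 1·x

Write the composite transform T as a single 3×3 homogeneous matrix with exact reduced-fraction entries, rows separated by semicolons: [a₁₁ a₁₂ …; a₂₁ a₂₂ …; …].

T1 = [5/13 -12/13 0; 12/13 5/13 0; 0 0 1]
T2·T1 = [15/26 -18/13 0; 18/13 15/26 0; 0 0 1]
T3·…·T1 = [15/13 -36/13 0; 54/13 45/26 0; 0 0 1]
T4·…·T1 = [-12/13 -189/52 0; 54/13 45/26 0; 0 0 1]
T5·…·T1 = [96/13 -9/52 0; 54/13 45/26 0; 0 0 1]
T6·…·T1 = [96/13 -9/52 0; 150/13 81/52 0; 0 0 1]

T = [96/13 -9/52 0; 150/13 81/52 0; 0 0 1]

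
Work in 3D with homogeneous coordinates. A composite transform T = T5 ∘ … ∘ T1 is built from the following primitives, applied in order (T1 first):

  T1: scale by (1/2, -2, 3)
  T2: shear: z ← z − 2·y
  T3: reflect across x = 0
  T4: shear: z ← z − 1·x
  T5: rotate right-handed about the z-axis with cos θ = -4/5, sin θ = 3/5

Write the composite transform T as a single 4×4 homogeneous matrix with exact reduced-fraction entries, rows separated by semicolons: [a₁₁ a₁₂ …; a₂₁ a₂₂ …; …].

T1 = [1/2 0 0 0; 0 -2 0 0; 0 0 3 0; 0 0 0 1]
T2·T1 = [1/2 0 0 0; 0 -2 0 0; 0 4 3 0; 0 0 0 1]
T3·…·T1 = [-1/2 0 0 0; 0 -2 0 0; 0 4 3 0; 0 0 0 1]
T4·…·T1 = [-1/2 0 0 0; 0 -2 0 0; 1/2 4 3 0; 0 0 0 1]
T5·…·T1 = [2/5 6/5 0 0; -3/10 8/5 0 0; 1/2 4 3 0; 0 0 0 1]

T = [2/5 6/5 0 0; -3/10 8/5 0 0; 1/2 4 3 0; 0 0 0 1]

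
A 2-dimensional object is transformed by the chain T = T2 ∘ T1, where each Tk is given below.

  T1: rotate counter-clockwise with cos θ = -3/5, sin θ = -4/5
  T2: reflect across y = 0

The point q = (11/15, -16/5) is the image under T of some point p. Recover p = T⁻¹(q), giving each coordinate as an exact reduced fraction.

p = (-3, -4/3)

T1 = [-3/5 4/5 0; -4/5 -3/5 0; 0 0 1]
T2·T1 = [-3/5 4/5 0; 4/5 3/5 0; 0 0 1]
det M = -1; M⁻¹ = [-3/5 4/5 0; 4/5 3/5 0; 0 0 1]
M⁻¹ · (11/15, -16/5)ᵀ = (-3, -4/3)ᵀ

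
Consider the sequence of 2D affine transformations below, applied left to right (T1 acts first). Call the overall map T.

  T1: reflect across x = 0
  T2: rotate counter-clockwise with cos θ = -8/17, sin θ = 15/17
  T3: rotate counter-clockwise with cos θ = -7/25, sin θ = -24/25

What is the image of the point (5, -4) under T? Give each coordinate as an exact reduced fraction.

T(p) = (-1732/425, -2099/425)

T1 reflect across x = 0: (5, -4) → (-5, -4)
T2 rotate counter-clockwise with cos θ = -8/17, sin θ = 15/17: (-5, -4) → (100/17, -43/17)
T3 rotate counter-clockwise with cos θ = -7/25, sin θ = -24/25: (100/17, -43/17) → (-1732/425, -2099/425)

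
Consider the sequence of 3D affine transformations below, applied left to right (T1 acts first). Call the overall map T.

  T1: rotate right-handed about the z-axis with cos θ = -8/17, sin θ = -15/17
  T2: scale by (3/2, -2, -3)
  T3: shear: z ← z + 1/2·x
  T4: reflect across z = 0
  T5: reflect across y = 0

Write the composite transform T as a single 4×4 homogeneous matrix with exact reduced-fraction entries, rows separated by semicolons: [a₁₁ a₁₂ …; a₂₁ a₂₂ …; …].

T1 = [-8/17 15/17 0 0; -15/17 -8/17 0 0; 0 0 1 0; 0 0 0 1]
T2·T1 = [-12/17 45/34 0 0; 30/17 16/17 0 0; 0 0 -3 0; 0 0 0 1]
T3·…·T1 = [-12/17 45/34 0 0; 30/17 16/17 0 0; -6/17 45/68 -3 0; 0 0 0 1]
T4·…·T1 = [-12/17 45/34 0 0; 30/17 16/17 0 0; 6/17 -45/68 3 0; 0 0 0 1]
T5·…·T1 = [-12/17 45/34 0 0; -30/17 -16/17 0 0; 6/17 -45/68 3 0; 0 0 0 1]

T = [-12/17 45/34 0 0; -30/17 -16/17 0 0; 6/17 -45/68 3 0; 0 0 0 1]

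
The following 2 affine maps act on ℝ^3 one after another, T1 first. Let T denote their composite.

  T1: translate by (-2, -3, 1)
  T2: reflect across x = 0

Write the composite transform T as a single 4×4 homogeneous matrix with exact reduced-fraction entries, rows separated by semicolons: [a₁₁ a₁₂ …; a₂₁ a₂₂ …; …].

T1 = [1 0 0 -2; 0 1 0 -3; 0 0 1 1; 0 0 0 1]
T2·T1 = [-1 0 0 2; 0 1 0 -3; 0 0 1 1; 0 0 0 1]

T = [-1 0 0 2; 0 1 0 -3; 0 0 1 1; 0 0 0 1]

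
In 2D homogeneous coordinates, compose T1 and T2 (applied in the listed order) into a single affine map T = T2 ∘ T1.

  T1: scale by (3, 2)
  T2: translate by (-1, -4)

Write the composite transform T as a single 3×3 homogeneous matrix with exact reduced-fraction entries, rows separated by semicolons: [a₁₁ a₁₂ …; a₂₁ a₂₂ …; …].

T1 = [3 0 0; 0 2 0; 0 0 1]
T2·T1 = [3 0 -1; 0 2 -4; 0 0 1]

T = [3 0 -1; 0 2 -4; 0 0 1]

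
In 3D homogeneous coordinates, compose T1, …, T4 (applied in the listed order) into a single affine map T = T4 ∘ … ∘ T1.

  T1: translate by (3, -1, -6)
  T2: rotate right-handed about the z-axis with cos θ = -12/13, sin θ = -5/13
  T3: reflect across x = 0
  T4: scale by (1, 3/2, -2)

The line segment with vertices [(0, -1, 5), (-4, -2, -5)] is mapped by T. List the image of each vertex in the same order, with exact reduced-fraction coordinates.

image vertices: (46/13, 27/26, 2), (3/13, 123/26, 22)

T1 translate by (3, -1, -6): (0, -1, 5) → (3, -2, -1); (-4, -2, -5) → (-1, -3, -11)
T2 rotate right-handed about the z-axis with cos θ = -12/13, sin θ = -5/13: (3, -2, -1) → (-46/13, 9/13, -1); (-1, -3, -11) → (-3/13, 41/13, -11)
T3 reflect across x = 0: (-46/13, 9/13, -1) → (46/13, 9/13, -1); (-3/13, 41/13, -11) → (3/13, 41/13, -11)
T4 scale by (1, 3/2, -2): (46/13, 9/13, -1) → (46/13, 27/26, 2); (3/13, 41/13, -11) → (3/13, 123/26, 22)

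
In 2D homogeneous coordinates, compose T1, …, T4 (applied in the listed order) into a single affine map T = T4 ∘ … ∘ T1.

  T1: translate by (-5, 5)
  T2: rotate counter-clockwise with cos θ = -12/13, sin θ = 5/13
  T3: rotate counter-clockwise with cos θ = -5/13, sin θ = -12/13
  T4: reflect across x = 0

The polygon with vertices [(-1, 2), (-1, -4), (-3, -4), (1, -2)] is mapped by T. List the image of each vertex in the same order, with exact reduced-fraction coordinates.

image vertices: (1553/169, 126/169), (839/169, -594/169), (83/13, -64/13), (837/169, -116/169)

T1 translate by (-5, 5): (-1, 2) → (-6, 7); (-1, -4) → (-6, 1); (-3, -4) → (-8, 1); (1, -2) → (-4, 3)
T2 rotate counter-clockwise with cos θ = -12/13, sin θ = 5/13: (-6, 7) → (37/13, -114/13); (-6, 1) → (67/13, -42/13); (-8, 1) → (7, -4); (-4, 3) → (33/13, -56/13)
T3 rotate counter-clockwise with cos θ = -5/13, sin θ = -12/13: (37/13, -114/13) → (-1553/169, 126/169); (67/13, -42/13) → (-839/169, -594/169); (7, -4) → (-83/13, -64/13); (33/13, -56/13) → (-837/169, -116/169)
T4 reflect across x = 0: (-1553/169, 126/169) → (1553/169, 126/169); (-839/169, -594/169) → (839/169, -594/169); (-83/13, -64/13) → (83/13, -64/13); (-837/169, -116/169) → (837/169, -116/169)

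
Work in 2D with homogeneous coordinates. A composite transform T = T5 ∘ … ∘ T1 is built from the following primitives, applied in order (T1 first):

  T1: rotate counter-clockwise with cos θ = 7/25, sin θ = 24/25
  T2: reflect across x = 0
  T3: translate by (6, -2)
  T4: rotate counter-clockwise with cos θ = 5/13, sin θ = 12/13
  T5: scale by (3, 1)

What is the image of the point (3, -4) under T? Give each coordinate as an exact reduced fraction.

T1 rotate counter-clockwise with cos θ = 7/25, sin θ = 24/25: (3, -4) → (117/25, 44/25)
T2 reflect across x = 0: (117/25, 44/25) → (-117/25, 44/25)
T3 translate by (6, -2): (-117/25, 44/25) → (33/25, -6/25)
T4 rotate counter-clockwise with cos θ = 5/13, sin θ = 12/13: (33/25, -6/25) → (237/325, 366/325)
T5 scale by (3, 1): (237/325, 366/325) → (711/325, 366/325)

T(p) = (711/325, 366/325)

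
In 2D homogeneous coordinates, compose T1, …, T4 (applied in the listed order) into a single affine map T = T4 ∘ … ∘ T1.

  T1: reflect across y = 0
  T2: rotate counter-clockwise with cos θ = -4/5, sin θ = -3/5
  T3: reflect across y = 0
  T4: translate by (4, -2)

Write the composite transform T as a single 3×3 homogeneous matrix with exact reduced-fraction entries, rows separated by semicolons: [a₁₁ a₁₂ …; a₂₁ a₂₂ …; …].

T = [-4/5 -3/5 4; 3/5 -4/5 -2; 0 0 1]

T1 = [1 0 0; 0 -1 0; 0 0 1]
T2·T1 = [-4/5 -3/5 0; -3/5 4/5 0; 0 0 1]
T3·…·T1 = [-4/5 -3/5 0; 3/5 -4/5 0; 0 0 1]
T4·…·T1 = [-4/5 -3/5 4; 3/5 -4/5 -2; 0 0 1]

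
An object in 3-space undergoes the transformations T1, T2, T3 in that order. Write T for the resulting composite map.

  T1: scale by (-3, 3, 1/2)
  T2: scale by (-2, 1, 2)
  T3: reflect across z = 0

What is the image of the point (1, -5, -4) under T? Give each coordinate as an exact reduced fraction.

T1 scale by (-3, 3, 1/2): (1, -5, -4) → (-3, -15, -2)
T2 scale by (-2, 1, 2): (-3, -15, -2) → (6, -15, -4)
T3 reflect across z = 0: (6, -15, -4) → (6, -15, 4)

T(p) = (6, -15, 4)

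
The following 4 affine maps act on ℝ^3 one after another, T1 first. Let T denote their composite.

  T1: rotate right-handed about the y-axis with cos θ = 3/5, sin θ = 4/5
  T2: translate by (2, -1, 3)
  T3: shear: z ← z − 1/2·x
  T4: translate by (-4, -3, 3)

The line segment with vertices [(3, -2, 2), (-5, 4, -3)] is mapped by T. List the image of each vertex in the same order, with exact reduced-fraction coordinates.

image vertices: (7/5, -6, 21/10), (-37/5, 0, 99/10)

T1 rotate right-handed about the y-axis with cos θ = 3/5, sin θ = 4/5: (3, -2, 2) → (17/5, -2, -6/5); (-5, 4, -3) → (-27/5, 4, 11/5)
T2 translate by (2, -1, 3): (17/5, -2, -6/5) → (27/5, -3, 9/5); (-27/5, 4, 11/5) → (-17/5, 3, 26/5)
T3 shear: z ← z − 1/2·x: (27/5, -3, 9/5) → (27/5, -3, -9/10); (-17/5, 3, 26/5) → (-17/5, 3, 69/10)
T4 translate by (-4, -3, 3): (27/5, -3, -9/10) → (7/5, -6, 21/10); (-17/5, 3, 69/10) → (-37/5, 0, 99/10)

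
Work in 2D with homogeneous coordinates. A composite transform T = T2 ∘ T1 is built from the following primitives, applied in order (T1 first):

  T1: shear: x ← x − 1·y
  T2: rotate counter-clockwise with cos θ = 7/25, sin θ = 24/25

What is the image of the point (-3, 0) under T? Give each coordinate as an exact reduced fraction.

T(p) = (-21/25, -72/25)

T1 shear: x ← x − 1·y: (-3, 0) → (-3, 0)
T2 rotate counter-clockwise with cos θ = 7/25, sin θ = 24/25: (-3, 0) → (-21/25, -72/25)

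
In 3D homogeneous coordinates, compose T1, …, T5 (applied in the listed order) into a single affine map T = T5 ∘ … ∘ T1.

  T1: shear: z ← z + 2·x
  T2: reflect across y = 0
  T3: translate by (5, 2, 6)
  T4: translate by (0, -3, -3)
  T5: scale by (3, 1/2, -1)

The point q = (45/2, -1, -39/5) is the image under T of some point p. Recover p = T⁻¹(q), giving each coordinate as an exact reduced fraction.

T1 = [1 0 0 0; 0 1 0 0; 2 0 1 0; 0 0 0 1]
T2·T1 = [1 0 0 0; 0 -1 0 0; 2 0 1 0; 0 0 0 1]
T3·…·T1 = [1 0 0 5; 0 -1 0 2; 2 0 1 6; 0 0 0 1]
T4·…·T1 = [1 0 0 5; 0 -1 0 -1; 2 0 1 3; 0 0 0 1]
T5·…·T1 = [3 0 0 15; 0 -1/2 0 -1/2; -2 0 -1 -3; 0 0 0 1]
det M = 3/2; M⁻¹ = [1/3 0 0 -5; 0 -2 0 -1; -2/3 0 -1 7; 0 0 0 1]
M⁻¹ · (45/2, -1, -39/5)ᵀ = (5/2, 1, -1/5)ᵀ

p = (5/2, 1, -1/5)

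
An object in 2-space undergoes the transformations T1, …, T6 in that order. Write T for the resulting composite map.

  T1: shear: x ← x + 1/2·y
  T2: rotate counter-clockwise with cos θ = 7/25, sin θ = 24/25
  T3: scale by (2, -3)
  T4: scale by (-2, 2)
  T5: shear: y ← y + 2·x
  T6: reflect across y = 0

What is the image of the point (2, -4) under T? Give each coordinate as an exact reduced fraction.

T1 shear: x ← x + 1/2·y: (2, -4) → (0, -4)
T2 rotate counter-clockwise with cos θ = 7/25, sin θ = 24/25: (0, -4) → (96/25, -28/25)
T3 scale by (2, -3): (96/25, -28/25) → (192/25, 84/25)
T4 scale by (-2, 2): (192/25, 84/25) → (-384/25, 168/25)
T5 shear: y ← y + 2·x: (-384/25, 168/25) → (-384/25, -24)
T6 reflect across y = 0: (-384/25, -24) → (-384/25, 24)

T(p) = (-384/25, 24)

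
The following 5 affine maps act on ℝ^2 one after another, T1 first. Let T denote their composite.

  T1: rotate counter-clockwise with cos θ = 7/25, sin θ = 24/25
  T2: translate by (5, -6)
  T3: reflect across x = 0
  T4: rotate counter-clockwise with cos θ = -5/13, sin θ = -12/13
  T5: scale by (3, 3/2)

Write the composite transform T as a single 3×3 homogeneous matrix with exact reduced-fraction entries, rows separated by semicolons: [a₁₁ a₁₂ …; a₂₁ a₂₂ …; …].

T = [969/325 -108/325 -141/13; -54/325 -969/650 135/13; 0 0 1]

T1 = [7/25 -24/25 0; 24/25 7/25 0; 0 0 1]
T2·T1 = [7/25 -24/25 5; 24/25 7/25 -6; 0 0 1]
T3·…·T1 = [-7/25 24/25 -5; 24/25 7/25 -6; 0 0 1]
T4·…·T1 = [323/325 -36/325 -47/13; -36/325 -323/325 90/13; 0 0 1]
T5·…·T1 = [969/325 -108/325 -141/13; -54/325 -969/650 135/13; 0 0 1]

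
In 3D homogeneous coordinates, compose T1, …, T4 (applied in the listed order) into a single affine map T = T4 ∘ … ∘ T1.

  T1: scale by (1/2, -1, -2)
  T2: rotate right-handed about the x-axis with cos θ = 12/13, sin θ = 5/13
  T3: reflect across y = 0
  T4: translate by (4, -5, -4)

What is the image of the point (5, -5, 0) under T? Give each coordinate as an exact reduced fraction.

T(p) = (13/2, -125/13, -27/13)

T1 scale by (1/2, -1, -2): (5, -5, 0) → (5/2, 5, 0)
T2 rotate right-handed about the x-axis with cos θ = 12/13, sin θ = 5/13: (5/2, 5, 0) → (5/2, 60/13, 25/13)
T3 reflect across y = 0: (5/2, 60/13, 25/13) → (5/2, -60/13, 25/13)
T4 translate by (4, -5, -4): (5/2, -60/13, 25/13) → (13/2, -125/13, -27/13)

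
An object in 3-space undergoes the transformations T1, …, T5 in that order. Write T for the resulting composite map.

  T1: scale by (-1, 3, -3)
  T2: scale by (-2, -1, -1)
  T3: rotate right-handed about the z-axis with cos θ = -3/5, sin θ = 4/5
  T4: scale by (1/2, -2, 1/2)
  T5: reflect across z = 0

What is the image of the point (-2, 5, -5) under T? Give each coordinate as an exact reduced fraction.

T(p) = (36/5, -58/5, 15/2)

T1 scale by (-1, 3, -3): (-2, 5, -5) → (2, 15, 15)
T2 scale by (-2, -1, -1): (2, 15, 15) → (-4, -15, -15)
T3 rotate right-handed about the z-axis with cos θ = -3/5, sin θ = 4/5: (-4, -15, -15) → (72/5, 29/5, -15)
T4 scale by (1/2, -2, 1/2): (72/5, 29/5, -15) → (36/5, -58/5, -15/2)
T5 reflect across z = 0: (36/5, -58/5, -15/2) → (36/5, -58/5, 15/2)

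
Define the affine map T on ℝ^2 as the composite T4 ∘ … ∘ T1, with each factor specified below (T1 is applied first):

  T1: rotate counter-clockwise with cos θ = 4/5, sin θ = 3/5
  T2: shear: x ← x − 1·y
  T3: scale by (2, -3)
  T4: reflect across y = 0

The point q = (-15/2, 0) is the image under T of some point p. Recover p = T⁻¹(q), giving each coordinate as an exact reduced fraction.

T1 = [4/5 -3/5 0; 3/5 4/5 0; 0 0 1]
T2·T1 = [1/5 -7/5 0; 3/5 4/5 0; 0 0 1]
T3·…·T1 = [2/5 -14/5 0; -9/5 -12/5 0; 0 0 1]
T4·…·T1 = [2/5 -14/5 0; 9/5 12/5 0; 0 0 1]
det M = 6; M⁻¹ = [2/5 7/15 0; -3/10 1/15 0; 0 0 1]
M⁻¹ · (-15/2, 0)ᵀ = (-3, 9/4)ᵀ

p = (-3, 9/4)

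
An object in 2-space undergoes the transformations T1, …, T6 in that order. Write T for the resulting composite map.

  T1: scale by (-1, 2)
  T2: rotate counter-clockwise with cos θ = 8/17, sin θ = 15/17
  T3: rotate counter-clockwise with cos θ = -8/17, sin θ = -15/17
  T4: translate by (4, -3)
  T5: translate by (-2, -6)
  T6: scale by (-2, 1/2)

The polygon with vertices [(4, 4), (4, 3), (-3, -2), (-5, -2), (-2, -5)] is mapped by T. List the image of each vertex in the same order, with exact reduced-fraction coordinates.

image vertices: (-3708/289, -353/578), (-2748/289, -675/578), (-202/289, -3965/578), (-846/289, -4445/578), (3000/289, -4691/578)

T1 scale by (-1, 2): (4, 4) → (-4, 8); (4, 3) → (-4, 6); (-3, -2) → (3, -4); (-5, -2) → (5, -4); (-2, -5) → (2, -10)
T2 rotate counter-clockwise with cos θ = 8/17, sin θ = 15/17: (-4, 8) → (-152/17, 4/17); (-4, 6) → (-122/17, -12/17); (3, -4) → (84/17, 13/17); (5, -4) → (100/17, 43/17); (2, -10) → (166/17, -50/17)
T3 rotate counter-clockwise with cos θ = -8/17, sin θ = -15/17: (-152/17, 4/17) → (1276/289, 2248/289); (-122/17, -12/17) → (796/289, 1926/289); (84/17, 13/17) → (-477/289, -1364/289); (100/17, 43/17) → (-155/289, -1844/289); (166/17, -50/17) → (-2078/289, -2090/289)
T4 translate by (4, -3): (1276/289, 2248/289) → (2432/289, 1381/289); (796/289, 1926/289) → (1952/289, 1059/289); (-477/289, -1364/289) → (679/289, -2231/289); (-155/289, -1844/289) → (1001/289, -2711/289); (-2078/289, -2090/289) → (-922/289, -2957/289)
T5 translate by (-2, -6): (2432/289, 1381/289) → (1854/289, -353/289); (1952/289, 1059/289) → (1374/289, -675/289); (679/289, -2231/289) → (101/289, -3965/289); (1001/289, -2711/289) → (423/289, -4445/289); (-922/289, -2957/289) → (-1500/289, -4691/289)
T6 scale by (-2, 1/2): (1854/289, -353/289) → (-3708/289, -353/578); (1374/289, -675/289) → (-2748/289, -675/578); (101/289, -3965/289) → (-202/289, -3965/578); (423/289, -4445/289) → (-846/289, -4445/578); (-1500/289, -4691/289) → (3000/289, -4691/578)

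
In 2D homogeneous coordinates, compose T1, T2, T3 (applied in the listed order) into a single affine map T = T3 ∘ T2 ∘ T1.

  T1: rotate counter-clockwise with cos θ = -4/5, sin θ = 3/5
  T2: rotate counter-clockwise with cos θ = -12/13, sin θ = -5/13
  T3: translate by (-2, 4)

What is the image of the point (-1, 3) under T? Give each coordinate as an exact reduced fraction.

T1 rotate counter-clockwise with cos θ = -4/5, sin θ = 3/5: (-1, 3) → (-1, -3)
T2 rotate counter-clockwise with cos θ = -12/13, sin θ = -5/13: (-1, -3) → (-3/13, 41/13)
T3 translate by (-2, 4): (-3/13, 41/13) → (-29/13, 93/13)

T(p) = (-29/13, 93/13)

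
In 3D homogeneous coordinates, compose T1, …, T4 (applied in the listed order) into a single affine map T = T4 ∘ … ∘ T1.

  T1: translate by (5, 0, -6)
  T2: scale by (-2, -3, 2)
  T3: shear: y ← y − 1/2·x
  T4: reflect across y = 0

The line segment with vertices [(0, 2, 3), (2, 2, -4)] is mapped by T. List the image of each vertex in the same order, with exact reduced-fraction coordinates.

T1 translate by (5, 0, -6): (0, 2, 3) → (5, 2, -3); (2, 2, -4) → (7, 2, -10)
T2 scale by (-2, -3, 2): (5, 2, -3) → (-10, -6, -6); (7, 2, -10) → (-14, -6, -20)
T3 shear: y ← y − 1/2·x: (-10, -6, -6) → (-10, -1, -6); (-14, -6, -20) → (-14, 1, -20)
T4 reflect across y = 0: (-10, -1, -6) → (-10, 1, -6); (-14, 1, -20) → (-14, -1, -20)

image vertices: (-10, 1, -6), (-14, -1, -20)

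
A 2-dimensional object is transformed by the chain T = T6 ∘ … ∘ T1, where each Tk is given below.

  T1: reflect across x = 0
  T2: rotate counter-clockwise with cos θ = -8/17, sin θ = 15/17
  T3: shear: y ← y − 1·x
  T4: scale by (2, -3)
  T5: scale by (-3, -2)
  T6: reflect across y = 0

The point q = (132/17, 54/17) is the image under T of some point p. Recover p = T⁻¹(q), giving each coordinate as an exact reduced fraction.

p = (1, 2)

T1 = [-1 0 0; 0 1 0; 0 0 1]
T2·T1 = [8/17 -15/17 0; -15/17 -8/17 0; 0 0 1]
T3·…·T1 = [8/17 -15/17 0; -23/17 7/17 0; 0 0 1]
T4·…·T1 = [16/17 -30/17 0; 69/17 -21/17 0; 0 0 1]
T5·…·T1 = [-48/17 90/17 0; -138/17 42/17 0; 0 0 1]
T6·…·T1 = [-48/17 90/17 0; 138/17 -42/17 0; 0 0 1]
det M = -36; M⁻¹ = [7/102 5/34 0; 23/102 4/51 0; 0 0 1]
M⁻¹ · (132/17, 54/17)ᵀ = (1, 2)ᵀ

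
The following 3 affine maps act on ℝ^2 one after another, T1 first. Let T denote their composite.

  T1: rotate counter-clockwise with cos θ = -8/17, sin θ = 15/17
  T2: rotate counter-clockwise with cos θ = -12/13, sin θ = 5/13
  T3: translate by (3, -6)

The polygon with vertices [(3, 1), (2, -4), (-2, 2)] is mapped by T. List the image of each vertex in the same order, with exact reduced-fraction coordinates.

T1 rotate counter-clockwise with cos θ = -8/17, sin θ = 15/17: (3, 1) → (-39/17, 37/17); (2, -4) → (44/17, 62/17); (-2, 2) → (-14/17, -46/17)
T2 rotate counter-clockwise with cos θ = -12/13, sin θ = 5/13: (-39/17, 37/17) → (283/221, -639/221); (44/17, 62/17) → (-838/221, -524/221); (-14/17, -46/17) → (398/221, 482/221)
T3 translate by (3, -6): (283/221, -639/221) → (946/221, -1965/221); (-838/221, -524/221) → (-175/221, -1850/221); (398/221, 482/221) → (1061/221, -844/221)

image vertices: (946/221, -1965/221), (-175/221, -1850/221), (1061/221, -844/221)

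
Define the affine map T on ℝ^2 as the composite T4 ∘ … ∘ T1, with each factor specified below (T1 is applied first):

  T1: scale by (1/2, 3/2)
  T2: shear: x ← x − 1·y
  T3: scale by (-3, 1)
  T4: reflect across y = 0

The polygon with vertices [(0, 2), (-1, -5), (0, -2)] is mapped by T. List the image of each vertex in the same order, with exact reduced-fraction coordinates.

image vertices: (9, -3), (-21, 15/2), (-9, 3)

T1 scale by (1/2, 3/2): (0, 2) → (0, 3); (-1, -5) → (-1/2, -15/2); (0, -2) → (0, -3)
T2 shear: x ← x − 1·y: (0, 3) → (-3, 3); (-1/2, -15/2) → (7, -15/2); (0, -3) → (3, -3)
T3 scale by (-3, 1): (-3, 3) → (9, 3); (7, -15/2) → (-21, -15/2); (3, -3) → (-9, -3)
T4 reflect across y = 0: (9, 3) → (9, -3); (-21, -15/2) → (-21, 15/2); (-9, -3) → (-9, 3)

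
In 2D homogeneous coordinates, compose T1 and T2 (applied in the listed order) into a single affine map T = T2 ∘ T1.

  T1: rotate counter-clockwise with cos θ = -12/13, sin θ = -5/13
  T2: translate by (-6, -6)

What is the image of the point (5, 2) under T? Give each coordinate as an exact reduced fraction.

T(p) = (-128/13, -127/13)

T1 rotate counter-clockwise with cos θ = -12/13, sin θ = -5/13: (5, 2) → (-50/13, -49/13)
T2 translate by (-6, -6): (-50/13, -49/13) → (-128/13, -127/13)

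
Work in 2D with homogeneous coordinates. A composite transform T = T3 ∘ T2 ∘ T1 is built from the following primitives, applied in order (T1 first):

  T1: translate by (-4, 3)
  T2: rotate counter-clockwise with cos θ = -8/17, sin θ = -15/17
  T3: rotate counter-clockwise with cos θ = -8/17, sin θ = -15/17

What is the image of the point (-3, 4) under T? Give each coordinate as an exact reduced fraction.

T(p) = (-553/289, -2807/289)

T1 translate by (-4, 3): (-3, 4) → (-7, 7)
T2 rotate counter-clockwise with cos θ = -8/17, sin θ = -15/17: (-7, 7) → (161/17, 49/17)
T3 rotate counter-clockwise with cos θ = -8/17, sin θ = -15/17: (161/17, 49/17) → (-553/289, -2807/289)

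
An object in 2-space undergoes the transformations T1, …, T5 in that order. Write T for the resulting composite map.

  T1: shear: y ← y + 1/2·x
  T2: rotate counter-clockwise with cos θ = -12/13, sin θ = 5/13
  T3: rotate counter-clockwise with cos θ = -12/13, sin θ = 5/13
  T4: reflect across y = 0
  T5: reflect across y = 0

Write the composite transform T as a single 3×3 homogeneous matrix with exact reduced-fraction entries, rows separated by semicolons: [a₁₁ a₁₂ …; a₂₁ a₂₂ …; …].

T = [179/169 120/169 0; -121/338 119/169 0; 0 0 1]

T1 = [1 0 0; 1/2 1 0; 0 0 1]
T2·T1 = [-29/26 -5/13 0; -1/13 -12/13 0; 0 0 1]
T3·…·T1 = [179/169 120/169 0; -121/338 119/169 0; 0 0 1]
T4·…·T1 = [179/169 120/169 0; 121/338 -119/169 0; 0 0 1]
T5·…·T1 = [179/169 120/169 0; -121/338 119/169 0; 0 0 1]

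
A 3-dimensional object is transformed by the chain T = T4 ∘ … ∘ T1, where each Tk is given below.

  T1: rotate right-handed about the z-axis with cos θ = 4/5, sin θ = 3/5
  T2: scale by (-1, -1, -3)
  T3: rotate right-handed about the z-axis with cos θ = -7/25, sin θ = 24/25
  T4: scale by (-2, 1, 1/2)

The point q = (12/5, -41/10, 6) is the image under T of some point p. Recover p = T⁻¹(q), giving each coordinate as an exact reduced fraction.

T1 = [4/5 -3/5 0 0; 3/5 4/5 0 0; 0 0 1 0; 0 0 0 1]
T2·T1 = [-4/5 3/5 0 0; -3/5 -4/5 0 0; 0 0 -3 0; 0 0 0 1]
T3·…·T1 = [4/5 3/5 0 0; -3/5 4/5 0 0; 0 0 -3 0; 0 0 0 1]
T4·…·T1 = [-8/5 -6/5 0 0; -3/5 4/5 0 0; 0 0 -3/2 0; 0 0 0 1]
det M = 3; M⁻¹ = [-2/5 -3/5 0 0; -3/10 4/5 0 0; 0 0 -2/3 0; 0 0 0 1]
M⁻¹ · (12/5, -41/10, 6)ᵀ = (3/2, -4, -4)ᵀ

p = (3/2, -4, -4)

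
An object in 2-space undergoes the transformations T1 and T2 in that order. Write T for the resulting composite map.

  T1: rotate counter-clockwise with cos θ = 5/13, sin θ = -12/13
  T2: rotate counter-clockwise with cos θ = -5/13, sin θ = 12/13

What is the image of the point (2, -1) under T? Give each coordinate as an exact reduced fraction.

T(p) = (358/169, 121/169)

T1 rotate counter-clockwise with cos θ = 5/13, sin θ = -12/13: (2, -1) → (-2/13, -29/13)
T2 rotate counter-clockwise with cos θ = -5/13, sin θ = 12/13: (-2/13, -29/13) → (358/169, 121/169)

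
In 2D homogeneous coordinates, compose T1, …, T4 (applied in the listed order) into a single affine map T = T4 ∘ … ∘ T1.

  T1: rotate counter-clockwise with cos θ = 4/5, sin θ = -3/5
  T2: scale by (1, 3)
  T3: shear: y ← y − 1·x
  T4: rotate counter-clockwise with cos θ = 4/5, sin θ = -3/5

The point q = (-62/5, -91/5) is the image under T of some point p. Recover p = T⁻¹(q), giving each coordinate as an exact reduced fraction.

T1 = [4/5 3/5 0; -3/5 4/5 0; 0 0 1]
T2·T1 = [4/5 3/5 0; -9/5 12/5 0; 0 0 1]
T3·…·T1 = [4/5 3/5 0; -13/5 9/5 0; 0 0 1]
T4·…·T1 = [-23/25 39/25 0; -64/25 27/25 0; 0 0 1]
det M = 3; M⁻¹ = [9/25 -13/25 0; 64/75 -23/75 0; 0 0 1]
M⁻¹ · (-62/5, -91/5)ᵀ = (5, -5)ᵀ

p = (5, -5)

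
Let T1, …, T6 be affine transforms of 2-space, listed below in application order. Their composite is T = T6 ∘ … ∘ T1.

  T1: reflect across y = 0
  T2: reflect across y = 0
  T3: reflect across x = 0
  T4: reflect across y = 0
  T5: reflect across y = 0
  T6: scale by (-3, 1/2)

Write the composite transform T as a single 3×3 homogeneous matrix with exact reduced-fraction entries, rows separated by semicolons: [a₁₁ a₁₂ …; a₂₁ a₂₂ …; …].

T1 = [1 0 0; 0 -1 0; 0 0 1]
T2·T1 = [1 0 0; 0 1 0; 0 0 1]
T3·…·T1 = [-1 0 0; 0 1 0; 0 0 1]
T4·…·T1 = [-1 0 0; 0 -1 0; 0 0 1]
T5·…·T1 = [-1 0 0; 0 1 0; 0 0 1]
T6·…·T1 = [3 0 0; 0 1/2 0; 0 0 1]

T = [3 0 0; 0 1/2 0; 0 0 1]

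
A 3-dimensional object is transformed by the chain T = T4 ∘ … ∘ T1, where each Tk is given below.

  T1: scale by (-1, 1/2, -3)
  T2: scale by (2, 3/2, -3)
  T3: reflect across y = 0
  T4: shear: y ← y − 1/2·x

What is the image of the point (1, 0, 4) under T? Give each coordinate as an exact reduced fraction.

T(p) = (-2, 1, 36)

T1 scale by (-1, 1/2, -3): (1, 0, 4) → (-1, 0, -12)
T2 scale by (2, 3/2, -3): (-1, 0, -12) → (-2, 0, 36)
T3 reflect across y = 0: (-2, 0, 36) → (-2, 0, 36)
T4 shear: y ← y − 1/2·x: (-2, 0, 36) → (-2, 1, 36)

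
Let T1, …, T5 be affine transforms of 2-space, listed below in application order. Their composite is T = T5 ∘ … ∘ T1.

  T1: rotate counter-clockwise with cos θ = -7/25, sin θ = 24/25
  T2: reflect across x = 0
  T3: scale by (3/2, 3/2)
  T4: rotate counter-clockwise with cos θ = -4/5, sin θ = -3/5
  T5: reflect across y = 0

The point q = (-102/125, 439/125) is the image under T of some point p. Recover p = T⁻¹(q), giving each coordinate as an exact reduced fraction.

p = (2, 4/3)

T1 = [-7/25 -24/25 0; 24/25 -7/25 0; 0 0 1]
T2·T1 = [7/25 24/25 0; 24/25 -7/25 0; 0 0 1]
T3·…·T1 = [21/50 36/25 0; 36/25 -21/50 0; 0 0 1]
T4·…·T1 = [66/125 -351/250 0; -351/250 -66/125 0; 0 0 1]
T5·…·T1 = [66/125 -351/250 0; 351/250 66/125 0; 0 0 1]
det M = 9/4; M⁻¹ = [88/375 78/125 0; -78/125 88/375 0; 0 0 1]
M⁻¹ · (-102/125, 439/125)ᵀ = (2, 4/3)ᵀ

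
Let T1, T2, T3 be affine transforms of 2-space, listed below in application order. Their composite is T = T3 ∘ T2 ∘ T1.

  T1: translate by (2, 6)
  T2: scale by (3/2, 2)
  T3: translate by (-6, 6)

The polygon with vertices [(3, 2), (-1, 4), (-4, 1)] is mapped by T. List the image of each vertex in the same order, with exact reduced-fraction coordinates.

image vertices: (3/2, 22), (-9/2, 26), (-9, 20)

T1 translate by (2, 6): (3, 2) → (5, 8); (-1, 4) → (1, 10); (-4, 1) → (-2, 7)
T2 scale by (3/2, 2): (5, 8) → (15/2, 16); (1, 10) → (3/2, 20); (-2, 7) → (-3, 14)
T3 translate by (-6, 6): (15/2, 16) → (3/2, 22); (3/2, 20) → (-9/2, 26); (-3, 14) → (-9, 20)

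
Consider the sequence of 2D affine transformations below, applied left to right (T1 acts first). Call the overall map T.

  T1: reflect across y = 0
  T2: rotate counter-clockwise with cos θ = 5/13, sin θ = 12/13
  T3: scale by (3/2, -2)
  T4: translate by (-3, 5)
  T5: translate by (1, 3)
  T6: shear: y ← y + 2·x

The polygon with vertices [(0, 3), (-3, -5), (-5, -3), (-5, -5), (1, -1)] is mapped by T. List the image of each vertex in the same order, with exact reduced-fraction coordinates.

image vertices: (28/13, 190/13), (-277/26, -151/13), (-235/26, -41/13), (-307/26, -133/13), (-73/26, -3/13)

T1 reflect across y = 0: (0, 3) → (0, -3); (-3, -5) → (-3, 5); (-5, -3) → (-5, 3); (-5, -5) → (-5, 5); (1, -1) → (1, 1)
T2 rotate counter-clockwise with cos θ = 5/13, sin θ = 12/13: (0, -3) → (36/13, -15/13); (-3, 5) → (-75/13, -11/13); (-5, 3) → (-61/13, -45/13); (-5, 5) → (-85/13, -35/13); (1, 1) → (-7/13, 17/13)
T3 scale by (3/2, -2): (36/13, -15/13) → (54/13, 30/13); (-75/13, -11/13) → (-225/26, 22/13); (-61/13, -45/13) → (-183/26, 90/13); (-85/13, -35/13) → (-255/26, 70/13); (-7/13, 17/13) → (-21/26, -34/13)
T4 translate by (-3, 5): (54/13, 30/13) → (15/13, 95/13); (-225/26, 22/13) → (-303/26, 87/13); (-183/26, 90/13) → (-261/26, 155/13); (-255/26, 70/13) → (-333/26, 135/13); (-21/26, -34/13) → (-99/26, 31/13)
T5 translate by (1, 3): (15/13, 95/13) → (28/13, 134/13); (-303/26, 87/13) → (-277/26, 126/13); (-261/26, 155/13) → (-235/26, 194/13); (-333/26, 135/13) → (-307/26, 174/13); (-99/26, 31/13) → (-73/26, 70/13)
T6 shear: y ← y + 2·x: (28/13, 134/13) → (28/13, 190/13); (-277/26, 126/13) → (-277/26, -151/13); (-235/26, 194/13) → (-235/26, -41/13); (-307/26, 174/13) → (-307/26, -133/13); (-73/26, 70/13) → (-73/26, -3/13)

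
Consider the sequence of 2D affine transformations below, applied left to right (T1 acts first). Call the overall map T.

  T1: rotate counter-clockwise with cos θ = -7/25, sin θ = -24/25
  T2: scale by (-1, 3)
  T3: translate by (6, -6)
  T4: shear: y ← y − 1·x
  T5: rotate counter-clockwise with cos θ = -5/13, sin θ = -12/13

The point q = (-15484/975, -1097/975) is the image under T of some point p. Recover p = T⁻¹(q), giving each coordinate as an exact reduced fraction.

T1 = [-7/25 24/25 0; -24/25 -7/25 0; 0 0 1]
T2·T1 = [7/25 -24/25 0; -72/25 -21/25 0; 0 0 1]
T3·…·T1 = [7/25 -24/25 6; -72/25 -21/25 -6; 0 0 1]
T4·…·T1 = [7/25 -24/25 6; -79/25 3/25 -12; 0 0 1]
T5·…·T1 = [-983/325 12/25 -174/13; 311/325 21/25 -12/13; 0 0 1]
det M = -3; M⁻¹ = [-7/25 4/25 -18/5; 311/975 983/975 26/5; 0 0 1]
M⁻¹ · (-15484/975, -1097/975)ᵀ = (2/3, -1)ᵀ

p = (2/3, -1)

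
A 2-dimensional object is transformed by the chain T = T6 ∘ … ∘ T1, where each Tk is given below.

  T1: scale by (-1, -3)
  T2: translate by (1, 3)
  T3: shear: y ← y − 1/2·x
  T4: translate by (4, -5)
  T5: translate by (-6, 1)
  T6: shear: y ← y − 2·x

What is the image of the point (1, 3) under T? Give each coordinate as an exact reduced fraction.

T1 scale by (-1, -3): (1, 3) → (-1, -9)
T2 translate by (1, 3): (-1, -9) → (0, -6)
T3 shear: y ← y − 1/2·x: (0, -6) → (0, -6)
T4 translate by (4, -5): (0, -6) → (4, -11)
T5 translate by (-6, 1): (4, -11) → (-2, -10)
T6 shear: y ← y − 2·x: (-2, -10) → (-2, -6)

T(p) = (-2, -6)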